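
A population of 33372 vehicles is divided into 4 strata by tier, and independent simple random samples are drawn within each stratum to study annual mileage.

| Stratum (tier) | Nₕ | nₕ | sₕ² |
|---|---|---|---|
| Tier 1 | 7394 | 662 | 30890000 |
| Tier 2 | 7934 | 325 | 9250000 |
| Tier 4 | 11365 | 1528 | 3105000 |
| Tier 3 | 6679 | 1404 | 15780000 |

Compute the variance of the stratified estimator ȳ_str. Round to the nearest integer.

Var(ȳ_str) = Σₕ Wₕ²(1 − fₕ)sₕ²/nₕ with Wₕ = Nₕ/N, N = 33372.
Tier 1: Wₕ = 0.22156299; term = 0.22156299²·(1 − 0.08953205)·30890000/662 = 2085.5423.
Tier 2: Wₕ = 0.23774422; term = 0.23774422²·(1 − 0.04096294)·9250000/325 = 1542.8144.
Tier 4: Wₕ = 0.34055496; term = 0.34055496²·(1 − 0.13444787)·3105000/1528 = 203.9886.
Tier 3: Wₕ = 0.20013784; term = 0.20013784²·(1 − 0.21021111)·15780000/1404 = 355.55708.
Sum = 4187.9024.

4188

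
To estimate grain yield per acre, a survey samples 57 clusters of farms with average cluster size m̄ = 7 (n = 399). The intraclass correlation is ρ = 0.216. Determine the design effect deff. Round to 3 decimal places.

deff = 1 + (7 − 1)·0.216 = 1 + 1.296 = 2.296.

2.296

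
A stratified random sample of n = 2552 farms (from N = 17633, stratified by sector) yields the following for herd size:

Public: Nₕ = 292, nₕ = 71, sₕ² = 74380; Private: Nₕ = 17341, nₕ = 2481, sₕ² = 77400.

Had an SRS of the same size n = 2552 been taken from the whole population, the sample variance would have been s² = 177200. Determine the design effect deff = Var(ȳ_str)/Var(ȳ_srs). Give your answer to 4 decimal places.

0.4390

Var(ȳ_str) = Σ Wₕ²(1−fₕ)sₕ²/nₕ with Wₕ = Nₕ/17633:
  Public: (292/17633)²·(1−71/292)·74380/71 = 0.21743054
  Private: (17341/17633)²·(1−2481/17341)·77400/2481 = 25.855606
  → Var(ȳ_str) = 26.073037.
Var(ȳ_srs) = (1 − 2552/17633)·177200/2552 = 59.386397.
deff = 26.073037 / 59.386397 = 0.4390.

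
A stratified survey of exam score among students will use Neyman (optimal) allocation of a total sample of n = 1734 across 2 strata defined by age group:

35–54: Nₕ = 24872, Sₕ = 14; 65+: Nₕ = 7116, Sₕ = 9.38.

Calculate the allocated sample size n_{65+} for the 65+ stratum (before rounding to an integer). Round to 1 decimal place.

Neyman allocation: nₕ = n·NₕSₕ / Σⱼ NⱼSⱼ.
Σ NⱼSⱼ = 24872·14 + 7116·9.38 = 414956.08.
n_{65+} = 1734·7116·9.38 / 414956.08 = 278.9.

278.9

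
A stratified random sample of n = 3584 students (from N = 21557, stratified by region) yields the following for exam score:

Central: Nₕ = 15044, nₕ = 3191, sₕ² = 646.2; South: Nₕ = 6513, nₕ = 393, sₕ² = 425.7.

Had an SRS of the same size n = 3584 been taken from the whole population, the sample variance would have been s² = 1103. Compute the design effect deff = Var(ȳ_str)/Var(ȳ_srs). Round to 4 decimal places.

0.6649

Var(ȳ_str) = Σ Wₕ²(1−fₕ)sₕ²/nₕ with Wₕ = Nₕ/21557:
  Central: (15044/21557)²·(1−3191/15044)·646.2/3191 = 0.0777061
  South: (6513/21557)²·(1−393/6513)·425.7/393 = 0.092910962
  → Var(ȳ_str) = 0.17061706.
Var(ȳ_srs) = (1 − 3584/21557)·1103/3584 = 0.25659002.
deff = 0.17061706 / 0.25659002 = 0.6649.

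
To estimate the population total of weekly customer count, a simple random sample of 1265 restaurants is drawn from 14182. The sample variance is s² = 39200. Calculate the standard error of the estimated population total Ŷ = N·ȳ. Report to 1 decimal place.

75343.8

Var(Ŷ) = N²·Var(ȳ) = N²·(1 − n/N)·s²/n.
f = 1265/14182 = 0.08919757; Var(ȳ) = 0.91080243·39200/1265 = 28.224075.
Var(Ŷ) = 14182² · 28.224075 = 5.6766835 × 10^9.
SE(Ŷ) = √(5.6766835 × 10^9) = 75343.8.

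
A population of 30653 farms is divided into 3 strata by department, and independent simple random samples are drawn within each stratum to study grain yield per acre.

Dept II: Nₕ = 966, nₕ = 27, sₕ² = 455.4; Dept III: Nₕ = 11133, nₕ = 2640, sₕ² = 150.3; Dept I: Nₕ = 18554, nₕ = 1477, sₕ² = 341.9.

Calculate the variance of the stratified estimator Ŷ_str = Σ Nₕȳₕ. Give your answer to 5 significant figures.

Var(Ŷ_str) = Σₕ Nₕ²(1 − fₕ)sₕ²/nₕ.
Dept II: 966²·(1 − 27/966)·455.4/27 = 1.5299315 × 10^7.
Dept III: 11133²·(1 − 2640/11133)·150.3/2640 = 5.3830497 × 10^6.
Dept I: 18554²·(1 − 1477/18554)·341.9/1477 = 7.3344531 × 10^7.
Sum = 9.4026896 × 10^7.

9.4027 × 10^7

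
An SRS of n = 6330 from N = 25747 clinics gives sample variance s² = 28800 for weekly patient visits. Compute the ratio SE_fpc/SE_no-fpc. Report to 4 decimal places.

f = n/N = 6330/25747 = 0.24585389.
SE_no-fpc = √(s²/n) = 2.1330174; SE_fpc = √((1−f)s²/n) = 1.8523461.
Ratio = √(1−f) = 0.86841586.

0.8684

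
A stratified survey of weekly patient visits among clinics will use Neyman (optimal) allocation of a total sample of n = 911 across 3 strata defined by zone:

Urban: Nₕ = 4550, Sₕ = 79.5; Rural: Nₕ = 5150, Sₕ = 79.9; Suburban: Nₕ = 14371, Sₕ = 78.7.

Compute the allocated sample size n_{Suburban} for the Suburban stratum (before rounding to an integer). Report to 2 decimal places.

Neyman allocation: nₕ = n·NₕSₕ / Σⱼ NⱼSⱼ.
Σ NⱼSⱼ = 4550·79.5 + 5150·79.9 + 14371·78.7 = 1.9042077 × 10^6.
n_{Suburban} = 911·14371·78.7 / (1.9042077 × 10^6) = 541.09.

541.09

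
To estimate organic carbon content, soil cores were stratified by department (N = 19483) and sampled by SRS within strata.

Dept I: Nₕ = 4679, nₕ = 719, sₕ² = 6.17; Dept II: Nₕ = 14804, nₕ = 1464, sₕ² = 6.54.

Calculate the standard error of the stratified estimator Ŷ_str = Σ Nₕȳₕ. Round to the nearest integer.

1020

Var(Ŷ_str) = Σₕ Nₕ²(1 − fₕ)sₕ²/nₕ.
Dept I: 4679²·(1 − 719/4679)·6.17/719 = 159002.7.
Dept II: 14804²·(1 − 1464/14804)·6.54/1464 = 882209.19.
Sum = 1.0412119 × 10^6.
SE = √(1.0412119 × 10^6) = 1020.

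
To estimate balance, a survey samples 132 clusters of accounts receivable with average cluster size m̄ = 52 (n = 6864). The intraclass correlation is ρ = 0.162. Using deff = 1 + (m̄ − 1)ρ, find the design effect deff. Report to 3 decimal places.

deff = 1 + (52 − 1)·0.162 = 1 + 8.262 = 9.262.

9.262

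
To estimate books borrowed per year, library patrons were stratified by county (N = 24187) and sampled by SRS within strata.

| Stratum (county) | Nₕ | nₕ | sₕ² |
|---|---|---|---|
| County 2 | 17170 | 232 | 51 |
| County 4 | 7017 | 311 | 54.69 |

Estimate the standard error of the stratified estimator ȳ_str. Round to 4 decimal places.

0.3513

Var(ȳ_str) = Σₕ Wₕ²(1 − fₕ)sₕ²/nₕ with Wₕ = Nₕ/N, N = 24187.
County 2: Wₕ = 0.70988548; term = 0.70988548²·(1 − 0.01351194)·51/232 = 0.1092825.
County 4: Wₕ = 0.29011452; term = 0.29011452²·(1 − 0.04432093)·54.69/311 = 0.014144857.
Sum = 0.12342736.
SE = √(0.12342736) = 0.3513.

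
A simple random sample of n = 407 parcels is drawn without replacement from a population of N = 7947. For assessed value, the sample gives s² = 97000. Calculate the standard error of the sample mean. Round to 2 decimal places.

Under SRS without replacement, Var(ȳ) = (1 − f)·s²/n with f = n/N = 407/7947 = 0.05121429.
Var(ȳ) = (1 − 0.05121429)·97000/407 = 0.94878571·238.32924 = 226.12337.
SE(ȳ) = √(226.12337) = 15.04.

15.04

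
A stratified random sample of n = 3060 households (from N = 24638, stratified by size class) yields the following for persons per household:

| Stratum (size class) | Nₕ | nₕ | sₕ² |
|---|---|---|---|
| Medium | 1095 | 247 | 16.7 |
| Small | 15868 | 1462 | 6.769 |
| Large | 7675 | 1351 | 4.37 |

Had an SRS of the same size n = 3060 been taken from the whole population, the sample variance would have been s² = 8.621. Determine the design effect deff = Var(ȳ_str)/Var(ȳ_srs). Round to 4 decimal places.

0.8534

Var(ȳ_str) = Σ Wₕ²(1−fₕ)sₕ²/nₕ with Wₕ = Nₕ/24638:
  Medium: (1095/24638)²·(1−247/1095)·16.7/247 = 1.0342335 × 10^-4
  Small: (15868/24638)²·(1−1462/15868)·6.769/1462 = 0.0017435397
  Large: (7675/24638)²·(1−1351/7675)·4.37/1351 = 2.5863389 × 10^-4
  → Var(ȳ_str) = 0.0021055969.
Var(ȳ_srs) = (1 − 3060/24638)·8.621/3060 = 0.0024674136.
deff = 0.0021055969 / 0.0024674136 = 0.8534.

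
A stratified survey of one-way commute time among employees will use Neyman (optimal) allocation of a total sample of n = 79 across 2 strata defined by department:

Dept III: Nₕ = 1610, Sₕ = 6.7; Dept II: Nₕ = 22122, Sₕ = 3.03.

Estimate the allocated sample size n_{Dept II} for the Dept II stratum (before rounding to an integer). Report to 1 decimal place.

68.0

Neyman allocation: nₕ = n·NₕSₕ / Σⱼ NⱼSⱼ.
Σ NⱼSⱼ = 1610·6.7 + 22122·3.03 = 77816.66.
n_{Dept II} = 79·22122·3.03 / 77816.66 = 68.0.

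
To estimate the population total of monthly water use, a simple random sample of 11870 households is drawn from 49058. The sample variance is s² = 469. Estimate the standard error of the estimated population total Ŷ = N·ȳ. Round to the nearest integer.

Var(Ŷ) = N²·Var(ȳ) = N²·(1 − n/N)·s²/n.
f = 11870/49058 = 0.24195850; Var(ȳ) = 0.75804150·469/11870 = 0.029951261.
Var(Ŷ) = 49058² · 0.029951261 = 7.2083321 × 10^7.
SE(Ŷ) = √(7.2083321 × 10^7) = 8490.

8490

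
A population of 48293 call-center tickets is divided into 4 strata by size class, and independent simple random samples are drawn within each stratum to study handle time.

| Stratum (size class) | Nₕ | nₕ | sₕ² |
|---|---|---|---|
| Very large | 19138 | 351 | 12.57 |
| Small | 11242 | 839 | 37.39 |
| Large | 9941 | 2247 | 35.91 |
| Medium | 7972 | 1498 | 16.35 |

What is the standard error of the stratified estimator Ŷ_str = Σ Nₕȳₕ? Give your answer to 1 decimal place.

Var(Ŷ_str) = Σₕ Nₕ²(1 − fₕ)sₕ²/nₕ.
Very large: 19138²·(1 − 351/19138)·12.57/351 = 1.2876035 × 10^7.
Small: 11242²·(1 − 839/11242)·37.39/839 = 5.2118953 × 10^6.
Large: 9941²·(1 − 2247/9941)·35.91/2247 = 1.2223472 × 10^6.
Medium: 7972²·(1 − 1498/7972)·16.35/1498 = 563308.01.
Sum = 1.9873586 × 10^7.
SE = √(1.9873586 × 10^7) = 4458.0.

4458.0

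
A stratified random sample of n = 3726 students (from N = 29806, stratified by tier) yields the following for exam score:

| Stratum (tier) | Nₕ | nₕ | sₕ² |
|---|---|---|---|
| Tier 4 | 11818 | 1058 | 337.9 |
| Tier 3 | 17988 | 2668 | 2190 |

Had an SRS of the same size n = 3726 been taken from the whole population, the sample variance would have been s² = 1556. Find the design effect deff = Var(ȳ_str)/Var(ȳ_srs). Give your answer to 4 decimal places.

0.8219

Var(ȳ_str) = Σ Wₕ²(1−fₕ)sₕ²/nₕ with Wₕ = Nₕ/29806:
  Tier 4: (11818/29806)²·(1−1058/11818)·337.9/1058 = 0.045714228
  Tier 3: (17988/29806)²·(1−2668/17988)·2190/2668 = 0.25462002
  → Var(ȳ_str) = 0.30033425.
Var(ȳ_srs) = (1 − 3726/29806)·1556/3726 = 0.36540176.
deff = 0.30033425 / 0.36540176 = 0.8219.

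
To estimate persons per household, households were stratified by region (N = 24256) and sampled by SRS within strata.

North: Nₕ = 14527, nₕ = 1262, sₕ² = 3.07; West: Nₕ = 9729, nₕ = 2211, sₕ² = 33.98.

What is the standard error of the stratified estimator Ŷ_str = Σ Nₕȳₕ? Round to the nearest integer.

Var(Ŷ_str) = Σₕ Nₕ²(1 − fₕ)sₕ²/nₕ.
North: 14527²·(1 − 1262/14527)·3.07/1262 = 468772.59.
West: 9729²·(1 − 2211/9729)·33.98/2211 = 1.1241005 × 10^6.
Sum = 1.5928731 × 10^6.
SE = √(1.5928731 × 10^6) = 1262.

1262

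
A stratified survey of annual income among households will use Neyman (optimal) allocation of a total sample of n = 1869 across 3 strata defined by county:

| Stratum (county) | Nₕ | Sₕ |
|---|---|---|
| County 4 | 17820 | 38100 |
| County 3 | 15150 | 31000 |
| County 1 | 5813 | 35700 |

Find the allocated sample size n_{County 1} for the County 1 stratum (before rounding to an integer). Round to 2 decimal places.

Neyman allocation: nₕ = n·NₕSₕ / Σⱼ NⱼSⱼ.
Σ NⱼSⱼ = 17820·38100 + 15150·31000 + 5813·35700 = 1.3561161 × 10^9.
n_{County 1} = 1869·5813·35700 / (1.3561161 × 10^9) = 286.01.

286.01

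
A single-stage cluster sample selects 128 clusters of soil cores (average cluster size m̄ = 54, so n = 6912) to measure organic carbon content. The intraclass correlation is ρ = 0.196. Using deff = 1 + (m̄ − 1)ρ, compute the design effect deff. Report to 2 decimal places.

deff = 1 + (54 − 1)·0.196 = 1 + 10.388 = 11.388.

11.39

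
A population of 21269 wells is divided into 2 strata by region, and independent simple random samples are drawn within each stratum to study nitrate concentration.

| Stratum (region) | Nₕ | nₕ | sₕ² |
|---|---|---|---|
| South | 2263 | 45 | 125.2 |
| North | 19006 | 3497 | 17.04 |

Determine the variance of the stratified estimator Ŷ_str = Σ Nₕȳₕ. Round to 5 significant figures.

1.5401 × 10^7

Var(Ŷ_str) = Σₕ Nₕ²(1 − fₕ)sₕ²/nₕ.
South: 2263²·(1 − 45/2263)·125.2/45 = 1.3964903 × 10^7.
North: 19006²·(1 − 3497/19006)·17.04/3497 = 1.436311 × 10^6.
Sum = 1.5401214 × 10^7.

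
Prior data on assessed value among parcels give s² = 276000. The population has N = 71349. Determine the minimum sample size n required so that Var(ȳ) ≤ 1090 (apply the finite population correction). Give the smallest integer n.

253

Without fpc, n₀ = s²/D = 276000/1090 = 253.2110.
With fpc, (1 − n/N)·s²/n ≤ D requires n ≥ n₀/(1 + n₀/N) = 253.2110/(1 + 253.2110/71349) = 252.3156.
Rounding up, n = 253.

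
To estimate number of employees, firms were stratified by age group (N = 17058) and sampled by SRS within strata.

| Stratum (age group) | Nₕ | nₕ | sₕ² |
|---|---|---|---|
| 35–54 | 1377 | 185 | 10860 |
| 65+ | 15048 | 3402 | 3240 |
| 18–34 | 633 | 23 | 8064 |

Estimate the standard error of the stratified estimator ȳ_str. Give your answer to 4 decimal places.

1.1705

Var(ȳ_str) = Σₕ Wₕ²(1 − fₕ)sₕ²/nₕ with Wₕ = Nₕ/N, N = 17058.
35–54: Wₕ = 0.08072459; term = 0.08072459²·(1 − 0.13435004)·10860/185 = 0.33114033.
65+: Wₕ = 0.88216673; term = 0.88216673²·(1 − 0.22607656)·3240/3402 = 0.5736012.
18–34: Wₕ = 0.03710869; term = 0.03710869²·(1 − 0.03633491)·8064/23 = 0.4652646.
Sum = 1.3700061.
SE = √(1.3700061) = 1.1705.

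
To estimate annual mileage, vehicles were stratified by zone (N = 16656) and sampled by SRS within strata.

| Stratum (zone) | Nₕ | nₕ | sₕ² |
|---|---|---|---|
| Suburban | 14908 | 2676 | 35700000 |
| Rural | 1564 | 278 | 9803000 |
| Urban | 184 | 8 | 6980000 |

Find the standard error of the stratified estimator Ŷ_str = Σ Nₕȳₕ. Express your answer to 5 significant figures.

1.5912 × 10^6

Var(Ŷ_str) = Σₕ Nₕ²(1 − fₕ)sₕ²/nₕ.
Suburban: 14908²·(1 − 2676/14908)·35700000/2676 = 2.4327583 × 10^12.
Rural: 1564²·(1 − 278/1564)·9803000/278 = 7.0923788 × 10^10.
Urban: 184²·(1 − 8/184)·6980000/8 = 2.825504 × 10^10.
Sum = 2.5319371 × 10^12.
SE = √(2.5319371 × 10^12) = 1.5912 × 10^6.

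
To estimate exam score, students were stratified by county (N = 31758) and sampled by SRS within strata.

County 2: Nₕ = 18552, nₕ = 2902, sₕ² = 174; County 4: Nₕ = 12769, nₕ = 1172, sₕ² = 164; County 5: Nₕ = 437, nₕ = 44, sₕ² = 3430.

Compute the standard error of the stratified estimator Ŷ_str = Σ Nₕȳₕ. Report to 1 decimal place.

Var(Ŷ_str) = Σₕ Nₕ²(1 − fₕ)sₕ²/nₕ.
County 2: 18552²·(1 − 2902/18552)·174/2902 = 1.7408322 × 10^7.
County 4: 12769²·(1 − 1172/12769)·164/1172 = 2.0721385 × 10^7.
County 5: 437²·(1 − 44/437)·3430/44 = 1.3387992 × 10^7.
Sum = 5.1517699 × 10^7.
SE = √(5.1517699 × 10^7) = 7177.6.

7177.6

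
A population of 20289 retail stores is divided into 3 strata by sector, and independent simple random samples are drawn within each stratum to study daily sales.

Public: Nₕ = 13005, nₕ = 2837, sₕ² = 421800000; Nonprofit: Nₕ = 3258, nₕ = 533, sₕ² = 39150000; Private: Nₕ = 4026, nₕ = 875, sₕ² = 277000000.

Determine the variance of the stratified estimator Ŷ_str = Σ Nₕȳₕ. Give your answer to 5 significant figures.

2.4329 × 10^13

Var(Ŷ_str) = Σₕ Nₕ²(1 − fₕ)sₕ²/nₕ.
Public: 13005²·(1 − 2837/13005)·421800000/2837 = 1.9660435 × 10^13.
Nonprofit: 3258²·(1 − 533/3258)·39150000/533 = 6.5211193 × 10^11.
Private: 4026²·(1 − 875/4026)·277000000/875 = 4.0160017 × 10^12.
Sum = 2.4328549 × 10^13.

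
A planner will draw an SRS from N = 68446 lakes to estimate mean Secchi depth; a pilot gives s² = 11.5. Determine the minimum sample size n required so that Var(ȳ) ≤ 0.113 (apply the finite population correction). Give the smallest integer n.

102

Without fpc, n₀ = s²/D = 11.5/0.113 = 101.7699.
With fpc, (1 − n/N)·s²/n ≤ D requires n ≥ n₀/(1 + n₀/N) = 101.7699/(1 + 101.7699/68446) = 101.6188.
Rounding up, n = 102.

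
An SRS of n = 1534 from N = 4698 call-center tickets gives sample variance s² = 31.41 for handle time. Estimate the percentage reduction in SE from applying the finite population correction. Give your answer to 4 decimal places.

17.9343

f = n/N = 1534/4698 = 0.32652192.
SE_no-fpc = √(s²/n) = 0.14309396; SE_fpc = √((1−f)s²/n) = 0.11743107.
Ratio = √(1−f) = 0.82065710. Reduction = 100·(1 − 0.82065710) = 17.9343%.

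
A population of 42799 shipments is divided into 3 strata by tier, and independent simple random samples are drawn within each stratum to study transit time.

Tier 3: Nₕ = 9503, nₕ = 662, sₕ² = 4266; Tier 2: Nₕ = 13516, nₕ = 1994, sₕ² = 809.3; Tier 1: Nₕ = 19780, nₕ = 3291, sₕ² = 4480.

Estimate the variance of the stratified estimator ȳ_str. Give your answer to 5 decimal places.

0.57246

Var(ȳ_str) = Σₕ Wₕ²(1 − fₕ)sₕ²/nₕ with Wₕ = Nₕ/N, N = 42799.
Tier 3: Wₕ = 0.22203790; term = 0.22203790²·(1 − 0.06966221)·4266/662 = 0.29556822.
Tier 2: Wₕ = 0.31580177; term = 0.31580177²·(1 − 0.14752885)·809.3/1994 = 0.034505887.
Tier 1: Wₕ = 0.46216033; term = 0.46216033²·(1 − 0.16638018)·4480/3291 = 0.24238375.
Sum = 0.57245786.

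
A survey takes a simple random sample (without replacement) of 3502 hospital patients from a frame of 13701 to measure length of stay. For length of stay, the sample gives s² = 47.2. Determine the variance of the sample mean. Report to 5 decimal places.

Under SRS without replacement, Var(ȳ) = (1 − f)·s²/n with f = n/N = 3502/13701 = 0.25560178.
Var(ȳ) = (1 − 0.25560178)·47.2/3502 = 0.74439822·0.013478013 = 0.010033009.

0.01003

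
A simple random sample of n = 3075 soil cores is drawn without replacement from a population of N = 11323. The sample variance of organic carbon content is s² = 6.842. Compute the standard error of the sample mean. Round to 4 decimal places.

0.0403

Under SRS without replacement, Var(ȳ) = (1 − f)·s²/n with f = n/N = 3075/11323 = 0.27157114.
Var(ȳ) = (1 − 0.27157114)·6.842/3075 = 0.72842886·0.0022250407 = 0.0016207838.
SE(ȳ) = √(0.0016207838) = 0.0403.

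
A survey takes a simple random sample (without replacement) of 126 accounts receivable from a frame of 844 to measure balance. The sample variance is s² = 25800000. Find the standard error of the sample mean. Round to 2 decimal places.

Under SRS without replacement, Var(ȳ) = (1 − f)·s²/n with f = n/N = 126/844 = 0.14928910.
Var(ȳ) = (1 − 0.14928910)·25800000/126 = 0.85071090·204761.9 = 174193.18.
SE(ȳ) = √(174193.18) = 417.36.

417.36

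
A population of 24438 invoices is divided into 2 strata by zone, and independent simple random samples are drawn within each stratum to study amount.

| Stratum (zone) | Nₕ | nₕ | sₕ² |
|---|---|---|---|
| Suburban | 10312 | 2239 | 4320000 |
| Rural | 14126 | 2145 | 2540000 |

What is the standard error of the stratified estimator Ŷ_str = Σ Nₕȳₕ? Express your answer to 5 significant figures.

Var(Ŷ_str) = Σₕ Nₕ²(1 − fₕ)sₕ²/nₕ.
Suburban: 10312²·(1 − 2239/10312)·4320000/2239 = 1.6062292 × 10^11.
Rural: 14126²·(1 − 2145/14126)·2540000/2145 = 2.0040968 × 10^11.
Sum = 3.610326 × 10^11.
SE = √(3.610326 × 10^11) = 600860.

600860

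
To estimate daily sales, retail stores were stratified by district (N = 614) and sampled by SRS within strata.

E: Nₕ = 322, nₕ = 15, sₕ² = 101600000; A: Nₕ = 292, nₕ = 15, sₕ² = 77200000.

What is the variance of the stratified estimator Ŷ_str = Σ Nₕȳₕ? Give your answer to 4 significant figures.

Var(Ŷ_str) = Σₕ Nₕ²(1 − fₕ)sₕ²/nₕ.
E: 322²·(1 − 15/322)·101600000/15 = 6.6957109 × 10^11.
A: 292²·(1 − 15/292)·77200000/15 = 4.1628299 × 10^11.
Sum = 1.0858541 × 10^12.

1.086 × 10^12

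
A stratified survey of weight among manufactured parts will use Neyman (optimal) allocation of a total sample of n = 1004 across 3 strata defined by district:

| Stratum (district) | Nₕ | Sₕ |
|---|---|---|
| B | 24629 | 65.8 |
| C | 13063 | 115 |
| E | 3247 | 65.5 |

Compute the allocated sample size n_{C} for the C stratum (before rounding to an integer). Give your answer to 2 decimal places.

452.18

Neyman allocation: nₕ = n·NₕSₕ / Σⱼ NⱼSⱼ.
Σ NⱼSⱼ = 24629·65.8 + 13063·115 + 3247·65.5 = 3.3355117 × 10^6.
n_{C} = 1004·13063·115 / (3.3355117 × 10^6) = 452.18.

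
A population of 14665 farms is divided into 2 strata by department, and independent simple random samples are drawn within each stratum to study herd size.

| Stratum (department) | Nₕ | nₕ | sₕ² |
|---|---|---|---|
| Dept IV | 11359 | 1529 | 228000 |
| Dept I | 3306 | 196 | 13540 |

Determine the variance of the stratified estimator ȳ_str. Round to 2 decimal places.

Var(ȳ_str) = Σₕ Wₕ²(1 − fₕ)sₕ²/nₕ with Wₕ = Nₕ/N, N = 14665.
Dept IV: Wₕ = 0.77456529; term = 0.77456529²·(1 − 0.13460692)·228000/1529 = 77.420656.
Dept I: Wₕ = 0.22543471; term = 0.22543471²·(1 − 0.05928615)·13540/196 = 3.3026435.
Sum = 80.7233.

80.72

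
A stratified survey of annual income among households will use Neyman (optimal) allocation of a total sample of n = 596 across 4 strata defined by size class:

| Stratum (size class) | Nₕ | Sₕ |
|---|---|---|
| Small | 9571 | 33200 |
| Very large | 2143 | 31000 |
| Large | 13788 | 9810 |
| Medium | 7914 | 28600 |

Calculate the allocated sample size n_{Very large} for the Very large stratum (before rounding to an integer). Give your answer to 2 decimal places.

Neyman allocation: nₕ = n·NₕSₕ / Σⱼ NⱼSⱼ.
Σ NⱼSⱼ = 9571·33200 + 2143·31000 + 13788·9810 + 7914·28600 = 7.4579088 × 10^8.
n_{Very large} = 596·2143·31000 / (7.4579088 × 10^8) = 53.09.

53.09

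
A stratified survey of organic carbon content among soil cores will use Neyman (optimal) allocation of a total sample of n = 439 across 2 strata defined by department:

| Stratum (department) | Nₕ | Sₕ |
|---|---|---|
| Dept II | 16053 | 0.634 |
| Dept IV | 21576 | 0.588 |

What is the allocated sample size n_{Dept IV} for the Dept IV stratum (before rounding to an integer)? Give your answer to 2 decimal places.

243.59

Neyman allocation: nₕ = n·NₕSₕ / Σⱼ NⱼSⱼ.
Σ NⱼSⱼ = 16053·0.634 + 21576·0.588 = 22864.29.
n_{Dept IV} = 439·21576·0.588 / 22864.29 = 243.59.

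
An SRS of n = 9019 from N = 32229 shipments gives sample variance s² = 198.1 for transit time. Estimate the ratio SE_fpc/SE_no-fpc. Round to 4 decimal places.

0.8486

f = n/N = 9019/32229 = 0.27984114.
SE_no-fpc = √(s²/n) = 0.14820506; SE_fpc = √((1−f)s²/n) = 0.12577004.
Ratio = √(1−f) = 0.84862174.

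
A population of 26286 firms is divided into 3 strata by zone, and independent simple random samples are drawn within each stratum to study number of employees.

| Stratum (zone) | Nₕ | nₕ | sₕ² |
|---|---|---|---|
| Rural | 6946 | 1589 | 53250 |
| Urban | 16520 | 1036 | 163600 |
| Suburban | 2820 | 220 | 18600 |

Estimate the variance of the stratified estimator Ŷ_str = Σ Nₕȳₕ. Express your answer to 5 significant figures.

Var(Ŷ_str) = Σₕ Nₕ²(1 − fₕ)sₕ²/nₕ.
Rural: 6946²·(1 − 1589/6946)·53250/1589 = 1.2469589 × 10^9.
Urban: 16520²·(1 − 1036/16520)·163600/1036 = 4.039399 × 10^10.
Suburban: 2820²·(1 − 220/2820)·18600/220 = 6.1988727 × 10^8.
Sum = 4.2260836 × 10^10.

4.2261 × 10^10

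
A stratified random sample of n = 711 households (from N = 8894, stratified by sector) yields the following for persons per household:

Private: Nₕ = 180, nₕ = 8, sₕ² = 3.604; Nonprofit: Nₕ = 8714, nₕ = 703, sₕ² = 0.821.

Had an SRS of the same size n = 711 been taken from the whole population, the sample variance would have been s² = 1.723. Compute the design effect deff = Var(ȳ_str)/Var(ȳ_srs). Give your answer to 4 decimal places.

Var(ȳ_str) = Σ Wₕ²(1−fₕ)sₕ²/nₕ with Wₕ = Nₕ/8894:
  Private: (180/8894)²·(1−8/180)·3.604/8 = 1.7631997 × 10^-4
  Nonprofit: (8714/8894)²·(1−703/8714)·0.821/703 = 0.0010306183
  → Var(ȳ_str) = 0.0012069383.
Var(ȳ_srs) = (1 − 711/8894)·1.723/711 = 0.0022296213.
deff = 0.0012069383 / 0.0022296213 = 0.5413.

0.5413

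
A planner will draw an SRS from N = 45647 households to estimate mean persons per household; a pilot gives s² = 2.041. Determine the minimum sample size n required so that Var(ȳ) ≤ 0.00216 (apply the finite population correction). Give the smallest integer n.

Without fpc, n₀ = s²/D = 2.041/0.00216 = 944.9074.
With fpc, (1 − n/N)·s²/n ≤ D requires n ≥ n₀/(1 + n₀/N) = 944.9074/(1 + 944.9074/45647) = 925.7442.
Rounding up, n = 926.

926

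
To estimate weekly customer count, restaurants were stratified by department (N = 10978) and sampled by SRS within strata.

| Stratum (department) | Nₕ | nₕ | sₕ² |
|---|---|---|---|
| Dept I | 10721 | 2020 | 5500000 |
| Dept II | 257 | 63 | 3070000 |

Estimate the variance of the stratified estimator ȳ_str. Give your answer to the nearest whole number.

Var(ȳ_str) = Σₕ Wₕ²(1 − fₕ)sₕ²/nₕ with Wₕ = Nₕ/N, N = 10978.
Dept I: Wₕ = 0.97658954; term = 0.97658954²·(1 − 0.18841526)·5500000/2020 = 2107.5085.
Dept II: Wₕ = 0.02341046; term = 0.02341046²·(1 − 0.24513619)·3070000/63 = 20.1598.
Sum = 2127.6683.

2128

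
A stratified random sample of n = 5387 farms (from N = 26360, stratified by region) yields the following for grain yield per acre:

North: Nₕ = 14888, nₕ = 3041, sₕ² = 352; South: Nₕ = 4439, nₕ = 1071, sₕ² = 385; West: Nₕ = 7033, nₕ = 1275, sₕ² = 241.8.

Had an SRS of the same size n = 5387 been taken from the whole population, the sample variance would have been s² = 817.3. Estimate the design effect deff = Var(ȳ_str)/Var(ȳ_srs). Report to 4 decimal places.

Var(ȳ_str) = Σ Wₕ²(1−fₕ)sₕ²/nₕ with Wₕ = Nₕ/26360:
  North: (14888/26360)²·(1−3041/14888)·352/3041 = 0.029381921
  South: (4439/26360)²·(1−1071/4439)·385/1071 = 0.0077345967
  West: (7033/26360)²·(1−1275/7033)·241.8/1275 = 0.01105268
  → Var(ȳ_str) = 0.048169198.
Var(ȳ_srs) = (1 − 5387/26360)·817.3/5387 = 0.12071179.
deff = 0.048169198 / 0.12071179 = 0.3990.

0.3990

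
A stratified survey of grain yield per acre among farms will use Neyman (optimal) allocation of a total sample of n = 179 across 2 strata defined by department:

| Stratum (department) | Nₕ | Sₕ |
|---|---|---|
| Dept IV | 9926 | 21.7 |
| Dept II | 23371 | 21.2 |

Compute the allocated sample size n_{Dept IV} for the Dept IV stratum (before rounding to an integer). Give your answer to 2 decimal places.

54.24

Neyman allocation: nₕ = n·NₕSₕ / Σⱼ NⱼSⱼ.
Σ NⱼSⱼ = 9926·21.7 + 23371·21.2 = 710859.4.
n_{Dept IV} = 179·9926·21.7 / 710859.4 = 54.24.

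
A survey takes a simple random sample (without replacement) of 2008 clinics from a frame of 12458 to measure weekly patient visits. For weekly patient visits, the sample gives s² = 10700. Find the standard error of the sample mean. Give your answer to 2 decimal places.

Under SRS without replacement, Var(ȳ) = (1 − f)·s²/n with f = n/N = 2008/12458 = 0.16118157.
Var(ȳ) = (1 − 0.16118157)·10700/2008 = 0.83881843·5.3286853 = 4.4697994.
SE(ȳ) = √(4.4697994) = 2.11.

2.11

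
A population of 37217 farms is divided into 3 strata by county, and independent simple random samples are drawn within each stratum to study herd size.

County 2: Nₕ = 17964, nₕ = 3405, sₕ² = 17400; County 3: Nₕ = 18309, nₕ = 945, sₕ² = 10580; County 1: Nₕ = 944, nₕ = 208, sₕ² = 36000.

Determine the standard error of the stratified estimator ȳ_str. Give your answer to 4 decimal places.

1.9030

Var(ȳ_str) = Σₕ Wₕ²(1 − fₕ)sₕ²/nₕ with Wₕ = Nₕ/N, N = 37217.
County 2: Wₕ = 0.48268265; term = 0.48268265²·(1 − 0.18954576)·17400/3405 = 0.96490376.
County 3: Wₕ = 0.49195260; term = 0.49195260²·(1 − 0.05161396)·10580/945 = 2.5697184.
County 1: Wₕ = 0.02536475; term = 0.02536475²·(1 − 0.22033898)·36000/208 = 0.086817295.
Sum = 3.6214395.
SE = √(3.6214395) = 1.9030.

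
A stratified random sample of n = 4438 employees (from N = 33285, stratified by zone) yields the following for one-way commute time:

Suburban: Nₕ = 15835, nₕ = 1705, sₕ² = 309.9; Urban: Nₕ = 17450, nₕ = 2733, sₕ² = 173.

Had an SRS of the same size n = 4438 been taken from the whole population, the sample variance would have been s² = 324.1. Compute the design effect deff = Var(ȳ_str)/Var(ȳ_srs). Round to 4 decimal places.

0.8118

Var(ȳ_str) = Σ Wₕ²(1−fₕ)sₕ²/nₕ with Wₕ = Nₕ/33285:
  Suburban: (15835/33285)²·(1−1705/15835)·309.9/1705 = 0.036707964
  Urban: (17450/33285)²·(1−2733/17450)·173/2733 = 0.014673174
  → Var(ȳ_str) = 0.051381138.
Var(ȳ_srs) = (1 − 4438/33285)·324.1/4438 = 0.063291272.
deff = 0.051381138 / 0.063291272 = 0.8118.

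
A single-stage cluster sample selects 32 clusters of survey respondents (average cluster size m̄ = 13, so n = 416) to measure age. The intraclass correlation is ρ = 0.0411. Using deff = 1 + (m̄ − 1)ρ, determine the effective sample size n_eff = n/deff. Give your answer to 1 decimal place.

278.6

deff = 1 + (13 − 1)·0.0411 = 1 + 0.4932 = 1.4932.
n_eff = 416 / 1.4932 = 278.6.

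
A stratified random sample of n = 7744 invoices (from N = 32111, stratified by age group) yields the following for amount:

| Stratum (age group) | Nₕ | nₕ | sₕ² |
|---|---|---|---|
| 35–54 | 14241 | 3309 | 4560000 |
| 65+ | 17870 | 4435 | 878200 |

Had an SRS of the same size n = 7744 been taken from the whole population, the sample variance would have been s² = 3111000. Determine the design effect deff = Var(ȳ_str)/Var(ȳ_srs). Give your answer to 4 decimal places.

Var(ȳ_str) = Σ Wₕ²(1−fₕ)sₕ²/nₕ with Wₕ = Nₕ/32111:
  35–54: (14241/32111)²·(1−3309/14241)·4560000/3309 = 208.06572
  65+: (17870/32111)²·(1−4435/17870)·878200/4435 = 46.105674
  → Var(ȳ_str) = 254.17139.
Var(ȳ_srs) = (1 − 7744/32111)·3111000/7744 = 304.84768.
deff = 254.17139 / 304.84768 = 0.8338.

0.8338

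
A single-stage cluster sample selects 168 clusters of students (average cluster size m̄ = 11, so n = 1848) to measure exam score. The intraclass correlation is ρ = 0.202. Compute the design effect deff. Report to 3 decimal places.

deff = 1 + (11 − 1)·0.202 = 1 + 2.02 = 3.02.

3.020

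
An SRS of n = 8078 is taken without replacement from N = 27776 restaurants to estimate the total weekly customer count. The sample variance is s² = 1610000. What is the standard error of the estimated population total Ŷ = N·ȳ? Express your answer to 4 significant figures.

330200

Var(Ŷ) = N²·Var(ȳ) = N²·(1 − n/N)·s²/n.
f = 8078/27776 = 0.29082661; Var(ȳ) = 0.70917339·1610000/8078 = 141.34305.
Var(Ŷ) = 27776² · 141.34305 = 1.0904704 × 10^11.
SE(Ŷ) = √(1.0904704 × 10^11) = 330200.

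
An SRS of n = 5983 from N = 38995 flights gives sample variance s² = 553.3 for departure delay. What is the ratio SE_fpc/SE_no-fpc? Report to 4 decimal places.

f = n/N = 5983/38995 = 0.15342993.
SE_no-fpc = √(s²/n) = 0.30410309; SE_fpc = √((1−f)s²/n) = 0.27980295.
Ratio = √(1−f) = 0.92009243.

0.9201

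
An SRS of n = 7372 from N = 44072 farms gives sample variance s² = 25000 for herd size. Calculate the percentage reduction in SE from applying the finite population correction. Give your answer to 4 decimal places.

8.7461

f = n/N = 7372/44072 = 0.16727174.
SE_no-fpc = √(s²/n) = 1.8415238; SE_fpc = √((1−f)s²/n) = 1.6804632.
Ratio = √(1−f) = 0.91253946. Reduction = 100·(1 − 0.91253946) = 8.7461%.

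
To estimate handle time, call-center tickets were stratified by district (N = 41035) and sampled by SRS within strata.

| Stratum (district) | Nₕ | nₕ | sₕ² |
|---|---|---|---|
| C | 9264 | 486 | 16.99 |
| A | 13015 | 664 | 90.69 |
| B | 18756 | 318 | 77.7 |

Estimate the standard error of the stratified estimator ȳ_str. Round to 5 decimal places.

Var(ȳ_str) = Σₕ Wₕ²(1 − fₕ)sₕ²/nₕ with Wₕ = Nₕ/N, N = 41035.
C: Wₕ = 0.22575850; term = 0.22575850²·(1 − 0.05246114)·16.99/486 = 0.0016882718.
A: Wₕ = 0.31716827; term = 0.31716827²·(1 − 0.05101806)·90.69/664 = 0.013038533.
B: Wₕ = 0.45707323; term = 0.45707323²·(1 − 0.01695457)·77.7/318 = 0.050180971.
Sum = 0.064907776.
SE = √(0.064907776) = 0.25477.

0.25477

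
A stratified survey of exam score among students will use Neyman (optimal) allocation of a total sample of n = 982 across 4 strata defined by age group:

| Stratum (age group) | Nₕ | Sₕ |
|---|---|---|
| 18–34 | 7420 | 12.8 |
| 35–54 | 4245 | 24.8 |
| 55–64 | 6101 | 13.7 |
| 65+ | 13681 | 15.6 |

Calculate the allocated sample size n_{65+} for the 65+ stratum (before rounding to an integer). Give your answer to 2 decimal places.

Neyman allocation: nₕ = n·NₕSₕ / Σⱼ NⱼSⱼ.
Σ NⱼSⱼ = 7420·12.8 + 4245·24.8 + 6101·13.7 + 13681·15.6 = 497259.3.
n_{65+} = 982·13681·15.6 / 497259.3 = 421.47.

421.47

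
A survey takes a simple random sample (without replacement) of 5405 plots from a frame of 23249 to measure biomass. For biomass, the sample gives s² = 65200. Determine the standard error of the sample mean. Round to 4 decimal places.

3.0428

Under SRS without replacement, Var(ȳ) = (1 − f)·s²/n with f = n/N = 5405/23249 = 0.23248312.
Var(ȳ) = (1 − 0.23248312)·65200/5405 = 0.76751688·12.062905 = 9.258483.
SE(ȳ) = √(9.258483) = 3.0428.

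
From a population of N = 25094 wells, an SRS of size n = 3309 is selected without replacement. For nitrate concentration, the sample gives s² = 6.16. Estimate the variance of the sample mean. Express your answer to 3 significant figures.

0.00162

Under SRS without replacement, Var(ȳ) = (1 − f)·s²/n with f = n/N = 3309/25094 = 0.13186419.
Var(ȳ) = (1 − 0.13186419)·6.16/3309 = 0.86813581·0.0018615896 = 0.0016161126.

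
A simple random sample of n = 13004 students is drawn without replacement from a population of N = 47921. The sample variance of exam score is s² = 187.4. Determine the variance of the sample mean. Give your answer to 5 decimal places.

Under SRS without replacement, Var(ȳ) = (1 − f)·s²/n with f = n/N = 13004/47921 = 0.27136329.
Var(ȳ) = (1 − 0.27136329)·187.4/13004 = 0.72863671·0.01441095 = 0.010500348.

0.01050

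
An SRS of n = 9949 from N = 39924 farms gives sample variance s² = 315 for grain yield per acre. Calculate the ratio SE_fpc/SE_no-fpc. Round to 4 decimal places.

f = n/N = 9949/39924 = 0.24919848.
SE_no-fpc = √(s²/n) = 0.17793671; SE_fpc = √((1−f)s²/n) = 0.15418003.
Ratio = √(1−f) = 0.86648804.

0.8665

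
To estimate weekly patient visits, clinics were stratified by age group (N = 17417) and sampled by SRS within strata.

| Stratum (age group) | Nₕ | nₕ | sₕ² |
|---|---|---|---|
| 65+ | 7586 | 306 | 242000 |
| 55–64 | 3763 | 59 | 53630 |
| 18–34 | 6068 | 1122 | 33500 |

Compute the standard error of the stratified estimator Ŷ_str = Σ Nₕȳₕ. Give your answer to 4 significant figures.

239300

Var(Ŷ_str) = Σₕ Nₕ²(1 − fₕ)sₕ²/nₕ.
65+: 7586²·(1 − 306/7586)·242000/306 = 4.3675527 × 10^10.
55–64: 3763²·(1 − 59/3763)·53630/59 = 1.2669544 × 10^10.
18–34: 6068²·(1 − 1122/6068)·33500/1122 = 8.9609001 × 10^8.
Sum = 5.7241161 × 10^10.
SE = √(5.7241161 × 10^10) = 239300.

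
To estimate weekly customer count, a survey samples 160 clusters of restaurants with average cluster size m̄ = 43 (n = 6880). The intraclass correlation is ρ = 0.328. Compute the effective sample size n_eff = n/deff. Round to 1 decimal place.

465.6

deff = 1 + (43 − 1)·0.328 = 1 + 13.776 = 14.776.
n_eff = 6880 / 14.776 = 465.6.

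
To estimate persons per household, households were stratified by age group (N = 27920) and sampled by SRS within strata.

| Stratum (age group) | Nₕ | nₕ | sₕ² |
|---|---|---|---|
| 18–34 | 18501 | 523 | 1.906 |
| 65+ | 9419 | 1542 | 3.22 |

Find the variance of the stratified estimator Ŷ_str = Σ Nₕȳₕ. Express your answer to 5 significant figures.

Var(Ŷ_str) = Σₕ Nₕ²(1 − fₕ)sₕ²/nₕ.
18–34: 18501²·(1 − 523/18501)·1.906/523 = 1.212154 × 10^6.
65+: 9419²·(1 − 1542/9419)·3.22/1542 = 154930.58.
Sum = 1.3670846 × 10^6.

1.3671 × 10^6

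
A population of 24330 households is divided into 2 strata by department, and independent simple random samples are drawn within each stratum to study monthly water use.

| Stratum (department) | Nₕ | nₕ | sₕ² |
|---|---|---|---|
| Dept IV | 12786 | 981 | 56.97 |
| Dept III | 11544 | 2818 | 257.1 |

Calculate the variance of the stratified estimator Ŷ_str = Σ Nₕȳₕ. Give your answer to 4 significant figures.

Var(Ŷ_str) = Σₕ Nₕ²(1 − fₕ)sₕ²/nₕ.
Dept IV: 12786²·(1 − 981/12786)·56.97/981 = 8.7655244 × 10^6.
Dept III: 11544²·(1 − 2818/11544)·257.1/2818 = 9.1903619 × 10^6.
Sum = 1.7955886 × 10^7.

1.796 × 10^7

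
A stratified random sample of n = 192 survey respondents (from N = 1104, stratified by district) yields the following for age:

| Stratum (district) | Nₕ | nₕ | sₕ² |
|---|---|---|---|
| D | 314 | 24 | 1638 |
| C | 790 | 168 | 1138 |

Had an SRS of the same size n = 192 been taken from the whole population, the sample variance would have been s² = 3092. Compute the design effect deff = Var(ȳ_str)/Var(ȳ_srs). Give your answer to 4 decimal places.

Var(ȳ_str) = Σ Wₕ²(1−fₕ)sₕ²/nₕ with Wₕ = Nₕ/1104:
  D: (314/1104)²·(1−24/314)·1638/24 = 5.0990839
  C: (790/1104)²·(1−168/790)·1138/168 = 2.7309409
  → Var(ȳ_str) = 7.8300248.
Var(ȳ_srs) = (1 − 192/1104)·3092/192 = 13.303442.
deff = 7.8300248 / 13.303442 = 0.5886.

0.5886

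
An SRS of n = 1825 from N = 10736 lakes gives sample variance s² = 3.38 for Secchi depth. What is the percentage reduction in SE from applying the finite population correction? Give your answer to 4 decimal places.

8.8951

f = n/N = 1825/10736 = 0.16998882.
SE_no-fpc = √(s²/n) = 0.043035506; SE_fpc = √((1−f)s²/n) = 0.039207476.
Ratio = √(1−f) = 0.91104949. Reduction = 100·(1 − 0.91104949) = 8.8951%.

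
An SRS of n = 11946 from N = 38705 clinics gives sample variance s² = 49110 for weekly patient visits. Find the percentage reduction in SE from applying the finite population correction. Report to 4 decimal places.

f = n/N = 11946/38705 = 0.30864229.
SE_no-fpc = √(s²/n) = 2.02756; SE_fpc = √((1−f)s²/n) = 1.685874.
Ratio = √(1−f) = 0.83147923. Reduction = 100·(1 − 0.83147923) = 16.8521%.

16.8521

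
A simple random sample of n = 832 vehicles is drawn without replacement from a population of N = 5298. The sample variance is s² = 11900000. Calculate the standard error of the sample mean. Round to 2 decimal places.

109.80

Under SRS without replacement, Var(ȳ) = (1 − f)·s²/n with f = n/N = 832/5298 = 0.15704039.
Var(ȳ) = (1 − 0.15704039)·11900000/832 = 0.84295961·14302.885 = 12056.754.
SE(ȳ) = √(12056.754) = 109.80.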